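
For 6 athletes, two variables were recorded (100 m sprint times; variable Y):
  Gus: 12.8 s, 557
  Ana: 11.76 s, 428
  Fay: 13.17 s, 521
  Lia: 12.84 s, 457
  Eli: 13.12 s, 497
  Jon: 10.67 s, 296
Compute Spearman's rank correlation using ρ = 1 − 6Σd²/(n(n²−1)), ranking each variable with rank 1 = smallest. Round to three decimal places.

0.657

Ranks of variable 1: 3, 2, 6, 4, 5, 1
Ranks of variable 2: 6, 2, 5, 3, 4, 1
d = r₁ − r₂: -3, 0, 1, 1, 1, 0
d²: 9, 0, 1, 1, 1, 0; Σd² = 12
ρ = 1 − 6·12/(6·35) = 1 − 72/210 = 0.657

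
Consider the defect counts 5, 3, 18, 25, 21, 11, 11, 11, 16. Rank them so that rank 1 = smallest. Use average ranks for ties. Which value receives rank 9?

25

Sorted (ascending): 3, 5, 11, 11, 11, 16, 18, 21, 25
The 3 values of 11 occupy positions 3–5 → average rank 4.
Rank 9 → value 25.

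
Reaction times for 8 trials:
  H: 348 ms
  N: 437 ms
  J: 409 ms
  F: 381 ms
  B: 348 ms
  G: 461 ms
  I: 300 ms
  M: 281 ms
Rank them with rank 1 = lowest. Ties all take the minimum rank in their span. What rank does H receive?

Sorted (ascending): 281, 300, 348, 348, 381, 409, 437, 461
The 2 values of 348 occupy positions 3–4 → each gets rank 3.
H has value 348 ms → rank 3.

3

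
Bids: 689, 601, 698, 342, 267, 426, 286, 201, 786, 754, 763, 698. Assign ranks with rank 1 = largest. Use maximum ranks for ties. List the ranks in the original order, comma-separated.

Sorted (descending): 786, 763, 754, 698, 698, 689, 601, 426, 342, 286, 267, 201
The 2 values of 698 occupy positions 4–5 → each gets rank 5.

6, 7, 5, 9, 11, 8, 10, 12, 1, 3, 2, 5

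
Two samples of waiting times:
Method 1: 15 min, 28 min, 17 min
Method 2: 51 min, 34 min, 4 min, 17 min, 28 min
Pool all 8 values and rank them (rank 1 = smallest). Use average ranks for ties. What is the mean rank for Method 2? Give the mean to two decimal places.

Sorted (ascending): 4, 15, 17, 17, 28, 28, 34, 51
The 2 values of 17 occupy positions 3–4 → average rank (3+4)/2 = 3.5.
The 2 values of 28 occupy positions 5–6 → average rank (5+6)/2 = 5.5.
Method 2 values → pooled ranks: 51→8, 34→7, 4→1, 17→3.5, 28→5.5
Mean rank = (8 + 7 + 1 + 3.5 + 5.5) / 5 = 5.00

5.00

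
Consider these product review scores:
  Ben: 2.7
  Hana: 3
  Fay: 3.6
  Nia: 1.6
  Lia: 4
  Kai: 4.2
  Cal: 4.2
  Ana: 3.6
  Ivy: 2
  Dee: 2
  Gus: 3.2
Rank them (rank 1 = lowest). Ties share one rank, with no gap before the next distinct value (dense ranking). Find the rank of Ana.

6

Sorted (ascending): 1.6, 2, 2, 2.7, 3, 3.2, 3.6, 3.6, 4, 4.2, 4.2
The 2 values of 2 share dense rank 2.
The 2 values of 3.6 share dense rank 6.
The 2 values of 4.2 share dense rank 8.
Remaining distinct values take the next consecutive integers.
Ana has value 3.6 → rank 6.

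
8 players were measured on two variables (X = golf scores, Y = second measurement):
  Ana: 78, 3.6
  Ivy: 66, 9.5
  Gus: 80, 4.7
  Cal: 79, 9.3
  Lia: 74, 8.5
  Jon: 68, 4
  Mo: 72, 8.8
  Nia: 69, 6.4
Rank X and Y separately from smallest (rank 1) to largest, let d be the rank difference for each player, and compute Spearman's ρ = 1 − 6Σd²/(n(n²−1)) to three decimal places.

-0.238

Ranks of variable 1: 6, 1, 8, 7, 5, 2, 4, 3
Ranks of variable 2: 1, 8, 3, 7, 5, 2, 6, 4
d = r₁ − r₂: 5, -7, 5, 0, 0, 0, -2, -1
d²: 25, 49, 25, 0, 0, 0, 4, 1; Σd² = 104
ρ = 1 − 6·104/(8·63) = 1 − 624/504 = -0.238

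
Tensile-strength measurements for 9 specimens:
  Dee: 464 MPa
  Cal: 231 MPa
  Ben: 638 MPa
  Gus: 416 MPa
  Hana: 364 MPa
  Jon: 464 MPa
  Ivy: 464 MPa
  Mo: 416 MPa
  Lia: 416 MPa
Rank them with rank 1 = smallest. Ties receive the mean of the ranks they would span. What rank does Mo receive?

4

Sorted (ascending): 231, 364, 416, 416, 416, 464, 464, 464, 638
The 3 values of 416 occupy positions 3–5 → average rank 4.
The 3 values of 464 occupy positions 6–8 → average rank 7.
Mo has value 416 MPa → rank 4.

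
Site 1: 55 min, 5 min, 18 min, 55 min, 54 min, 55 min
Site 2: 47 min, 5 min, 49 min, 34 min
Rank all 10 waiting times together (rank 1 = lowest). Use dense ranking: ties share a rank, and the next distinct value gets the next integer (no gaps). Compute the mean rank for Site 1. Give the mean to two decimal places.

Sorted (ascending): 5, 5, 18, 34, 47, 49, 54, 55, 55, 55
The 2 values of 5 share dense rank 1.
The 3 values of 55 share dense rank 7.
Remaining distinct values take the next consecutive integers.
Site 1 values → pooled ranks: 55→7, 5→1, 18→2, 55→7, 54→6, 55→7
Mean rank = (7 + 1 + 2 + 7 + 6 + 7) / 6 = 5.00

5.00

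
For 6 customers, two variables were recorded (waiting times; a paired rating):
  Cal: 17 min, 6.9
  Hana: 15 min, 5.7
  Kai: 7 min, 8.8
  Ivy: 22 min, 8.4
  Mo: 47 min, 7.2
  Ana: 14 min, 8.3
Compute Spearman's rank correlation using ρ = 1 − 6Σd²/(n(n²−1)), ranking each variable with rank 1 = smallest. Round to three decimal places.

-0.314

Ranks of variable 1: 4, 3, 1, 5, 6, 2
Ranks of variable 2: 2, 1, 6, 5, 3, 4
d = r₁ − r₂: 2, 2, -5, 0, 3, -2
d²: 4, 4, 25, 0, 9, 4; Σd² = 46
ρ = 1 − 6·46/(6·35) = 1 − 276/210 = -0.314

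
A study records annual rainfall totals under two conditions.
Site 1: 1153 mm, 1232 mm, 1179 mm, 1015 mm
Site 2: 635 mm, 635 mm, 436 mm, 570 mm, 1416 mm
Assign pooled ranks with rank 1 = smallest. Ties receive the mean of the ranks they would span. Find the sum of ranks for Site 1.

Sorted (ascending): 436, 570, 635, 635, 1015, 1153, 1179, 1232, 1416
The 2 values of 635 occupy positions 3–4 → average rank (3+4)/2 = 3.5.
Site 1 values → pooled ranks: 1153→6, 1232→8, 1179→7, 1015→5
Rank sum = 6 + 8 + 7 + 5 = 26

26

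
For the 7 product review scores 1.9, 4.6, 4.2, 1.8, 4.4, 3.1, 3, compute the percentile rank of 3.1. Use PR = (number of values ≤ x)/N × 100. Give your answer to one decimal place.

N = 7.
Strictly below 3.1: 3. Equal to 3.1: 1.
PR = 4/7 × 100 = 57.1

57.1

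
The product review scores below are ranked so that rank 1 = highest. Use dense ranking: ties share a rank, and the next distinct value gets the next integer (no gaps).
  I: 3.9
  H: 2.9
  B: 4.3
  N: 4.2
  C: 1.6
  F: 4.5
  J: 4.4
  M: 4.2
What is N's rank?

Sorted (descending): 4.5, 4.4, 4.3, 4.2, 4.2, 3.9, 2.9, 1.6
The 2 values of 4.2 share dense rank 4.
Remaining distinct values take the next consecutive integers.
N has value 4.2 → rank 4.

4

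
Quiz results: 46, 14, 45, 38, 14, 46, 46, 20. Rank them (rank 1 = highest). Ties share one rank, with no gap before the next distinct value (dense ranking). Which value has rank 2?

45

Sorted (descending): 46, 46, 46, 45, 38, 20, 14, 14
The 3 values of 46 share dense rank 1.
The 2 values of 14 share dense rank 5.
Remaining distinct values take the next consecutive integers.
Rank 2 → value 45.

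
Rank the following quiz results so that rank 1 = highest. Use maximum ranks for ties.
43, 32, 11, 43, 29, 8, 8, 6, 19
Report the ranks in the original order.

Sorted (descending): 43, 43, 32, 29, 19, 11, 8, 8, 6
The 2 values of 43 occupy positions 1–2 → each gets rank 2.
The 2 values of 8 occupy positions 7–8 → each gets rank 8.

2, 3, 6, 2, 4, 8, 8, 9, 5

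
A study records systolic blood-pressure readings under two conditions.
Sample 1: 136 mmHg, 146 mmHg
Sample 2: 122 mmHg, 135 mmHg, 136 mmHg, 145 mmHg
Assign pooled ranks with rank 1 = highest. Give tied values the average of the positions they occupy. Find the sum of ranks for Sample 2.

16.5

Sorted (descending): 146, 145, 136, 136, 135, 122
The 2 values of 136 occupy positions 3–4 → average rank (3+4)/2 = 3.5.
Sample 2 values → pooled ranks: 122→6, 135→5, 136→3.5, 145→2
Rank sum = 6 + 5 + 3.5 + 2 = 16.5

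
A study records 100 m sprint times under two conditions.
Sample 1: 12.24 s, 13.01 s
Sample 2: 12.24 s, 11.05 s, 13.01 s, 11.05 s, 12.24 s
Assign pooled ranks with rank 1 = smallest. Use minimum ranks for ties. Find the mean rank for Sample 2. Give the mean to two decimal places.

2.80

Sorted (ascending): 11.05, 11.05, 12.24, 12.24, 12.24, 13.01, 13.01
The 2 values of 11.05 occupy positions 1–2 → each gets rank 1.
The 3 values of 12.24 occupy positions 3–5 → each gets rank 3.
The 2 values of 13.01 occupy positions 6–7 → each gets rank 6.
Sample 2 values → pooled ranks: 12.24→3, 11.05→1, 13.01→6, 11.05→1, 12.24→3
Mean rank = (3 + 1 + 6 + 1 + 3) / 5 = 2.80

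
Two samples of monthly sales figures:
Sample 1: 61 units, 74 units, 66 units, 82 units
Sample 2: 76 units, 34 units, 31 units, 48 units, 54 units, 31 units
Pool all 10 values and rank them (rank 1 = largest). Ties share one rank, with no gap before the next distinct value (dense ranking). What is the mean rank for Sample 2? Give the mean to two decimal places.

Sorted (descending): 82, 76, 74, 66, 61, 54, 48, 34, 31, 31
The 2 values of 31 share dense rank 9.
Remaining distinct values take the next consecutive integers.
Sample 2 values → pooled ranks: 76→2, 34→8, 31→9, 48→7, 54→6, 31→9
Mean rank = (2 + 8 + 9 + 7 + 6 + 9) / 6 = 6.83

6.83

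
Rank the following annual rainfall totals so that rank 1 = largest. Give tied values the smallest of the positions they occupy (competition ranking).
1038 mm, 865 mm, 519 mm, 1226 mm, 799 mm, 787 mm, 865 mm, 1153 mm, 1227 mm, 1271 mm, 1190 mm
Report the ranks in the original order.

6, 7, 11, 3, 9, 10, 7, 5, 2, 1, 4

Sorted (descending): 1271, 1227, 1226, 1190, 1153, 1038, 865, 865, 799, 787, 519
The 2 values of 865 occupy positions 7–8 → each gets rank 7.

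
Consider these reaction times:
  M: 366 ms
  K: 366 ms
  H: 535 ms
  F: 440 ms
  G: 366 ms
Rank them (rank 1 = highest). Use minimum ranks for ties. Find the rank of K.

Sorted (descending): 535, 440, 366, 366, 366
The 3 values of 366 occupy positions 3–5 → each gets rank 3.
K has value 366 ms → rank 3.

3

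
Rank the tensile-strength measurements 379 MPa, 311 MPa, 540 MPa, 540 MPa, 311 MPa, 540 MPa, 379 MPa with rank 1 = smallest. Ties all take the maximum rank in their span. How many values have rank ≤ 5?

4

Sorted (ascending): 311, 311, 379, 379, 540, 540, 540
The 2 values of 311 occupy positions 1–2 → each gets rank 2.
The 2 values of 379 occupy positions 3–4 → each gets rank 4.
The 3 values of 540 occupy positions 5–7 → each gets rank 7.
Ranks ≤ 5: {2, 2, 4, 4} → 4 values.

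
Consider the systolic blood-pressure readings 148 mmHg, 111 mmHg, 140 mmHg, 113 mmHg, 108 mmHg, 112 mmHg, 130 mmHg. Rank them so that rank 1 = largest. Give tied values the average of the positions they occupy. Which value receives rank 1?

Sorted (descending): 148, 140, 130, 113, 112, 111, 108
No ties — each value takes its position as its rank.
Rank 1 → value 148.

148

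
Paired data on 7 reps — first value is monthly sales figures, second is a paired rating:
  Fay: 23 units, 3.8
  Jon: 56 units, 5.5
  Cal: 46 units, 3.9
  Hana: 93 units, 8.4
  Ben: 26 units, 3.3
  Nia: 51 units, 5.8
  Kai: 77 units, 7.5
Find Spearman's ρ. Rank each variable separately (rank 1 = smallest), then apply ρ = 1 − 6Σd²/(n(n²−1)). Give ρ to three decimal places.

0.929

Ranks of variable 1: 1, 5, 3, 7, 2, 4, 6
Ranks of variable 2: 2, 4, 3, 7, 1, 5, 6
d = r₁ − r₂: -1, 1, 0, 0, 1, -1, 0
d²: 1, 1, 0, 0, 1, 1, 0; Σd² = 4
ρ = 1 − 6·4/(7·48) = 1 − 24/336 = 0.929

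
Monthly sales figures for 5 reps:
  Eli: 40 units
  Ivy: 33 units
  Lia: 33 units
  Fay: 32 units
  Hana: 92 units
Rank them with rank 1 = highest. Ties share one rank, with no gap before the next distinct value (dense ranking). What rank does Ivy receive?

3

Sorted (descending): 92, 40, 33, 33, 32
The 2 values of 33 share dense rank 3.
Remaining distinct values take the next consecutive integers.
Ivy has value 33 units → rank 3.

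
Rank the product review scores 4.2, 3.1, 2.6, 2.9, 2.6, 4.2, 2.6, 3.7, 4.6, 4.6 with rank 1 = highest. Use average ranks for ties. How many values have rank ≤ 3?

Sorted (descending): 4.6, 4.6, 4.2, 4.2, 3.7, 3.1, 2.9, 2.6, 2.6, 2.6
The 2 values of 4.6 occupy positions 1–2 → average rank (1+2)/2 = 1.5.
The 2 values of 4.2 occupy positions 3–4 → average rank (3+4)/2 = 3.5.
The 3 values of 2.6 occupy positions 8–10 → average rank 9.
Ranks ≤ 3: {1.5, 1.5} → 2 values.

2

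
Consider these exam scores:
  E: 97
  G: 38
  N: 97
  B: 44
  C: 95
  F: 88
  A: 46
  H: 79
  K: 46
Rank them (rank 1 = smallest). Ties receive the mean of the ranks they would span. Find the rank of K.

3.5

Sorted (ascending): 38, 44, 46, 46, 79, 88, 95, 97, 97
The 2 values of 46 occupy positions 3–4 → average rank (3+4)/2 = 3.5.
The 2 values of 97 occupy positions 8–9 → average rank (8+9)/2 = 8.5.
K has value 46 → rank 3.5.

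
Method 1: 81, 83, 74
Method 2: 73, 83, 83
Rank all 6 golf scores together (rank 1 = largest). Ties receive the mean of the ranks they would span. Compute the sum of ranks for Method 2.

Sorted (descending): 83, 83, 83, 81, 74, 73
The 3 values of 83 occupy positions 1–3 → average rank 2.
Method 2 values → pooled ranks: 73→6, 83→2, 83→2
Rank sum = 6 + 2 + 2 = 10

10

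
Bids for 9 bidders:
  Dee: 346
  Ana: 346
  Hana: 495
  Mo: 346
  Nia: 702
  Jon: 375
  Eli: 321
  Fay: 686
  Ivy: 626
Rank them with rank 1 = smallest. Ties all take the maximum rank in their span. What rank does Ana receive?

4

Sorted (ascending): 321, 346, 346, 346, 375, 495, 626, 686, 702
The 3 values of 346 occupy positions 2–4 → each gets rank 4.
Ana has value 346 → rank 4.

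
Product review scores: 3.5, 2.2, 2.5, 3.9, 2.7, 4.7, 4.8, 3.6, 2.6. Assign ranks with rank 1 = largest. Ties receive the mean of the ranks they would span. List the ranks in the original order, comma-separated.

Sorted (descending): 4.8, 4.7, 3.9, 3.6, 3.5, 2.7, 2.6, 2.5, 2.2
No ties — each value takes its position as its rank.

5, 9, 8, 3, 6, 2, 1, 4, 7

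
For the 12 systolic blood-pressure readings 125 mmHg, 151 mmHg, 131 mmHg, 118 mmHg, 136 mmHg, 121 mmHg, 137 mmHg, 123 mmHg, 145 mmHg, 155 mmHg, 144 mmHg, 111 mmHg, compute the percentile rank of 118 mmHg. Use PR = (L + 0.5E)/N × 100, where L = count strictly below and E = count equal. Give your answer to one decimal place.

12.5

N = 12.
Strictly below 118: 1. Equal to 118: 1.
PR = (1 + 0.5·1)/12 × 100 = 12.5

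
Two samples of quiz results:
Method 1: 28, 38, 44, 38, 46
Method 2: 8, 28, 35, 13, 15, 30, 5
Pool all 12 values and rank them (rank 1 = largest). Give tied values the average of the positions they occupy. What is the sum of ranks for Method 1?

Sorted (descending): 46, 44, 38, 38, 35, 30, 28, 28, 15, 13, 8, 5
The 2 values of 38 occupy positions 3–4 → average rank (3+4)/2 = 3.5.
The 2 values of 28 occupy positions 7–8 → average rank (7+8)/2 = 7.5.
Method 1 values → pooled ranks: 28→7.5, 38→3.5, 44→2, 38→3.5, 46→1
Rank sum = 7.5 + 3.5 + 2 + 3.5 + 1 = 17.5

17.5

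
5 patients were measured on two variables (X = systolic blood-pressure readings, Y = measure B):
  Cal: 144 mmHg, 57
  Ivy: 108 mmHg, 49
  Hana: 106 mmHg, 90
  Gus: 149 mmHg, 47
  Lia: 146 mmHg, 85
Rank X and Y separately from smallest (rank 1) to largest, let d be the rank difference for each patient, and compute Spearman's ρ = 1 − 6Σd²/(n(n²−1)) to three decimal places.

Ranks of variable 1: 3, 2, 1, 5, 4
Ranks of variable 2: 3, 2, 5, 1, 4
d = r₁ − r₂: 0, 0, -4, 4, 0
d²: 0, 0, 16, 16, 0; Σd² = 32
ρ = 1 − 6·32/(5·24) = 1 − 192/120 = -0.600

-0.600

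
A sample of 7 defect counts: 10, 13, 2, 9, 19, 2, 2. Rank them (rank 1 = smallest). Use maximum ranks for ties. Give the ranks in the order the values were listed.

Sorted (ascending): 2, 2, 2, 9, 10, 13, 19
The 3 values of 2 occupy positions 1–3 → each gets rank 3.

5, 6, 3, 4, 7, 3, 3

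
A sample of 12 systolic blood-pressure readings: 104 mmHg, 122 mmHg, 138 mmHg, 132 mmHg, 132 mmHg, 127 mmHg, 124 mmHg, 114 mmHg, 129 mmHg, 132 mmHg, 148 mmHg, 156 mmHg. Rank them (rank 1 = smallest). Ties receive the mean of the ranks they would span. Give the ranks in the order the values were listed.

Sorted (ascending): 104, 114, 122, 124, 127, 129, 132, 132, 132, 138, 148, 156
The 3 values of 132 occupy positions 7–9 → average rank 8.

1, 3, 10, 8, 8, 5, 4, 2, 6, 8, 11, 12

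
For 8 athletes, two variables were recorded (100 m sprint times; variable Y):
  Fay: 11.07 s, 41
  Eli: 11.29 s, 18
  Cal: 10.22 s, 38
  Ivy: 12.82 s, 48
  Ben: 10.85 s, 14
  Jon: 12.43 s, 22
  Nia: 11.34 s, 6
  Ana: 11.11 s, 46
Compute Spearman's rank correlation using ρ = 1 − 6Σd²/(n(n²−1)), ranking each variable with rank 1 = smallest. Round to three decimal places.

0.143

Ranks of variable 1: 3, 5, 1, 8, 2, 7, 6, 4
Ranks of variable 2: 6, 3, 5, 8, 2, 4, 1, 7
d = r₁ − r₂: -3, 2, -4, 0, 0, 3, 5, -3
d²: 9, 4, 16, 0, 0, 9, 25, 9; Σd² = 72
ρ = 1 − 6·72/(8·63) = 1 − 432/504 = 0.143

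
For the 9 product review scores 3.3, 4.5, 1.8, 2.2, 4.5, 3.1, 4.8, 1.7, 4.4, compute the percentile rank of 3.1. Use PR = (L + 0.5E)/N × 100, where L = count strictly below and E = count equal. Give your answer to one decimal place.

N = 9.
Strictly below 3.1: 3. Equal to 3.1: 1.
PR = (3 + 0.5·1)/9 × 100 = 38.9

38.9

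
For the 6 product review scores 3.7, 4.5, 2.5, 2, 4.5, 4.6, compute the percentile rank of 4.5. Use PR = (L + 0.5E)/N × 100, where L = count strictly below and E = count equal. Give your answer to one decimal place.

N = 6.
Strictly below 4.5: 3. Equal to 4.5: 2.
PR = (3 + 0.5·2)/6 × 100 = 66.7

66.7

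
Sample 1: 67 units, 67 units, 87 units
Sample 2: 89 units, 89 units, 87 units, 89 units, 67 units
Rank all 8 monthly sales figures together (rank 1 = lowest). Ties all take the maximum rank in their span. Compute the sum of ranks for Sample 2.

Sorted (ascending): 67, 67, 67, 87, 87, 89, 89, 89
The 3 values of 67 occupy positions 1–3 → each gets rank 3.
The 2 values of 87 occupy positions 4–5 → each gets rank 5.
The 3 values of 89 occupy positions 6–8 → each gets rank 8.
Sample 2 values → pooled ranks: 89→8, 89→8, 87→5, 89→8, 67→3
Rank sum = 8 + 8 + 5 + 8 + 3 = 32

32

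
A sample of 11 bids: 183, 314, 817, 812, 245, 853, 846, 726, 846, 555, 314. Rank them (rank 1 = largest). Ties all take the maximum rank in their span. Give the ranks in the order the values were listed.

Sorted (descending): 853, 846, 846, 817, 812, 726, 555, 314, 314, 245, 183
The 2 values of 846 occupy positions 2–3 → each gets rank 3.
The 2 values of 314 occupy positions 8–9 → each gets rank 9.

11, 9, 4, 5, 10, 1, 3, 6, 3, 7, 9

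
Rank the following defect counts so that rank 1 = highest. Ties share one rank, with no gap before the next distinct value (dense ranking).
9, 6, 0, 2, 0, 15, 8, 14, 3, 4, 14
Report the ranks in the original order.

3, 5, 9, 8, 9, 1, 4, 2, 7, 6, 2

Sorted (descending): 15, 14, 14, 9, 8, 6, 4, 3, 2, 0, 0
The 2 values of 14 share dense rank 2.
The 2 values of 0 share dense rank 9.
Remaining distinct values take the next consecutive integers.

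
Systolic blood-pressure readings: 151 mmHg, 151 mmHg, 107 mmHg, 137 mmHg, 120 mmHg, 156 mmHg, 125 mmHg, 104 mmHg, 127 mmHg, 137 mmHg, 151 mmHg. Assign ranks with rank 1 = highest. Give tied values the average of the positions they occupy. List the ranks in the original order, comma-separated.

3, 3, 10, 5.5, 9, 1, 8, 11, 7, 5.5, 3

Sorted (descending): 156, 151, 151, 151, 137, 137, 127, 125, 120, 107, 104
The 3 values of 151 occupy positions 2–4 → average rank 3.
The 2 values of 137 occupy positions 5–6 → average rank (5+6)/2 = 5.5.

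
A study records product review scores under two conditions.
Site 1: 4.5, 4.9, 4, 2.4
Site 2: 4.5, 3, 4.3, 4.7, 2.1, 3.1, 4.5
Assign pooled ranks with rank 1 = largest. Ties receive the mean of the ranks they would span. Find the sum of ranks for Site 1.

Sorted (descending): 4.9, 4.7, 4.5, 4.5, 4.5, 4.3, 4, 3.1, 3, 2.4, 2.1
The 3 values of 4.5 occupy positions 3–5 → average rank 4.
Site 1 values → pooled ranks: 4.5→4, 4.9→1, 4→7, 2.4→10
Rank sum = 4 + 1 + 7 + 10 = 22

22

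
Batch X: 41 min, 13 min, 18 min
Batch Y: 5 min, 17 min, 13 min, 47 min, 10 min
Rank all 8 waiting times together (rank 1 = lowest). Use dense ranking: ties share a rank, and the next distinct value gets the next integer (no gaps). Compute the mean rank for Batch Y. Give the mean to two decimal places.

Sorted (ascending): 5, 10, 13, 13, 17, 18, 41, 47
The 2 values of 13 share dense rank 3.
Remaining distinct values take the next consecutive integers.
Batch Y values → pooled ranks: 5→1, 17→4, 13→3, 47→7, 10→2
Mean rank = (1 + 4 + 3 + 7 + 2) / 5 = 3.40

3.40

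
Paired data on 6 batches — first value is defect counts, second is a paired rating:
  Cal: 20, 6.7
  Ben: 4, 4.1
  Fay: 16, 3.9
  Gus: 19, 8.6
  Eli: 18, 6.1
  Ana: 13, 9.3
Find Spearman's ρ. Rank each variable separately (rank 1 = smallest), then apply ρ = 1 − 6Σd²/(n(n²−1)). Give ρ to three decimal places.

0.257

Ranks of variable 1: 6, 1, 3, 5, 4, 2
Ranks of variable 2: 4, 2, 1, 5, 3, 6
d = r₁ − r₂: 2, -1, 2, 0, 1, -4
d²: 4, 1, 4, 0, 1, 16; Σd² = 26
ρ = 1 − 6·26/(6·35) = 1 − 156/210 = 0.257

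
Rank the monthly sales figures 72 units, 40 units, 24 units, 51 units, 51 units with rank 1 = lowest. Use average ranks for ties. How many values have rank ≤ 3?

2

Sorted (ascending): 24, 40, 51, 51, 72
The 2 values of 51 occupy positions 3–4 → average rank (3+4)/2 = 3.5.
Ranks ≤ 3: {1, 2} → 2 values.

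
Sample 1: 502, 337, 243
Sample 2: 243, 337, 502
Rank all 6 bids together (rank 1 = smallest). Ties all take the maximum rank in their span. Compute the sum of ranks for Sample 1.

12

Sorted (ascending): 243, 243, 337, 337, 502, 502
The 2 values of 243 occupy positions 1–2 → each gets rank 2.
The 2 values of 337 occupy positions 3–4 → each gets rank 4.
The 2 values of 502 occupy positions 5–6 → each gets rank 6.
Sample 1 values → pooled ranks: 502→6, 337→4, 243→2
Rank sum = 6 + 4 + 2 = 12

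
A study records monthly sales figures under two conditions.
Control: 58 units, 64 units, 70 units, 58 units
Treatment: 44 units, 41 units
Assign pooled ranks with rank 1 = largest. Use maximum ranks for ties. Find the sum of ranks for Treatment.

Sorted (descending): 70, 64, 58, 58, 44, 41
The 2 values of 58 occupy positions 3–4 → each gets rank 4.
Treatment values → pooled ranks: 44→5, 41→6
Rank sum = 5 + 6 = 11

11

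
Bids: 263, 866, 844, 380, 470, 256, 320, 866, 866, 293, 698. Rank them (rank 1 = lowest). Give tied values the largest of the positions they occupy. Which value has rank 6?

Sorted (ascending): 256, 263, 293, 320, 380, 470, 698, 844, 866, 866, 866
The 3 values of 866 occupy positions 9–11 → each gets rank 11.
Rank 6 → value 470.

470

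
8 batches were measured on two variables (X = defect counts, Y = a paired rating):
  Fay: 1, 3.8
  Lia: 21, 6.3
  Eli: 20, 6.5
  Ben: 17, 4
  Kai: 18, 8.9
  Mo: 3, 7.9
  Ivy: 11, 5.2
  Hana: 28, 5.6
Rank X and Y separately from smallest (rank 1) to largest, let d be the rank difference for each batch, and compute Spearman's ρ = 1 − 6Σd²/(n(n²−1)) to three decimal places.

Ranks of variable 1: 1, 7, 6, 4, 5, 2, 3, 8
Ranks of variable 2: 1, 5, 6, 2, 8, 7, 3, 4
d = r₁ − r₂: 0, 2, 0, 2, -3, -5, 0, 4
d²: 0, 4, 0, 4, 9, 25, 0, 16; Σd² = 58
ρ = 1 − 6·58/(8·63) = 1 − 348/504 = 0.310

0.310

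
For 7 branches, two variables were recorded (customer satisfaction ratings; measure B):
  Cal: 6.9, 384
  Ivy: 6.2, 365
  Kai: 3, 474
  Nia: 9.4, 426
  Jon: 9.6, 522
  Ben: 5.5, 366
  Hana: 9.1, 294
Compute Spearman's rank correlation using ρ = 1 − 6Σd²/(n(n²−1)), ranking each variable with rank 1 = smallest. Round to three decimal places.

0.214

Ranks of variable 1: 4, 3, 1, 6, 7, 2, 5
Ranks of variable 2: 4, 2, 6, 5, 7, 3, 1
d = r₁ − r₂: 0, 1, -5, 1, 0, -1, 4
d²: 0, 1, 25, 1, 0, 1, 16; Σd² = 44
ρ = 1 − 6·44/(7·48) = 1 − 264/336 = 0.214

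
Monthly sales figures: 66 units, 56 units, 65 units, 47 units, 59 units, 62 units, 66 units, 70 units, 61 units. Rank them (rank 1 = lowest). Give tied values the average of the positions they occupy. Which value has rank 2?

56

Sorted (ascending): 47, 56, 59, 61, 62, 65, 66, 66, 70
The 2 values of 66 occupy positions 7–8 → average rank (7+8)/2 = 7.5.
Rank 2 → value 56.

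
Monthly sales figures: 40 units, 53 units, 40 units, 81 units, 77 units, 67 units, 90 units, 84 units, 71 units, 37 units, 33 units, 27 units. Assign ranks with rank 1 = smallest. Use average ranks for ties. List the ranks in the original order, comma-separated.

Sorted (ascending): 27, 33, 37, 40, 40, 53, 67, 71, 77, 81, 84, 90
The 2 values of 40 occupy positions 4–5 → average rank (4+5)/2 = 4.5.

4.5, 6, 4.5, 10, 9, 7, 12, 11, 8, 3, 2, 1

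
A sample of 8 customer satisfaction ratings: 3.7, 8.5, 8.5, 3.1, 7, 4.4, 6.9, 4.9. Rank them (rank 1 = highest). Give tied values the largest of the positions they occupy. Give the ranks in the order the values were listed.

7, 2, 2, 8, 3, 6, 4, 5

Sorted (descending): 8.5, 8.5, 7, 6.9, 4.9, 4.4, 3.7, 3.1
The 2 values of 8.5 occupy positions 1–2 → each gets rank 2.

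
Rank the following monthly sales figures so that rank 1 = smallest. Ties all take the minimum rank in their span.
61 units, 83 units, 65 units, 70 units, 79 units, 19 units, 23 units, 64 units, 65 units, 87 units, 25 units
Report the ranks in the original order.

4, 10, 6, 8, 9, 1, 2, 5, 6, 11, 3

Sorted (ascending): 19, 23, 25, 61, 64, 65, 65, 70, 79, 83, 87
The 2 values of 65 occupy positions 6–7 → each gets rank 6.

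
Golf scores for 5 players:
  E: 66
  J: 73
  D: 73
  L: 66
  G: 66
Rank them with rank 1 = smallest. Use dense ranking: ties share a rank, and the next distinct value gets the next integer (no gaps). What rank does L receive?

1

Sorted (ascending): 66, 66, 66, 73, 73
The 3 values of 66 share dense rank 1.
The 2 values of 73 share dense rank 2.
L has value 66 → rank 1.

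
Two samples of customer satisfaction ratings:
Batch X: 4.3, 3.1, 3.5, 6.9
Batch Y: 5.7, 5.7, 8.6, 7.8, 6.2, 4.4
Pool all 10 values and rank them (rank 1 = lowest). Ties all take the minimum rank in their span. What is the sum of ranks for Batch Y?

Sorted (ascending): 3.1, 3.5, 4.3, 4.4, 5.7, 5.7, 6.2, 6.9, 7.8, 8.6
The 2 values of 5.7 occupy positions 5–6 → each gets rank 5.
Batch Y values → pooled ranks: 5.7→5, 5.7→5, 8.6→10, 7.8→9, 6.2→7, 4.4→4
Rank sum = 5 + 5 + 10 + 9 + 7 + 4 = 40

40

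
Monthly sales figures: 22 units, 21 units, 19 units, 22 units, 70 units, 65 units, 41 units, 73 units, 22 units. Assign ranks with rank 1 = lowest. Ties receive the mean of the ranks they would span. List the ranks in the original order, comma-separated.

4, 2, 1, 4, 8, 7, 6, 9, 4

Sorted (ascending): 19, 21, 22, 22, 22, 41, 65, 70, 73
The 3 values of 22 occupy positions 3–5 → average rank 4.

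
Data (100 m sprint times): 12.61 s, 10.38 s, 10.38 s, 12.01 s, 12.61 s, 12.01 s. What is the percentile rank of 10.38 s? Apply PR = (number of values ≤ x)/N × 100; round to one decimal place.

N = 6.
Strictly below 10.38: 0. Equal to 10.38: 2.
PR = 2/6 × 100 = 33.3

33.3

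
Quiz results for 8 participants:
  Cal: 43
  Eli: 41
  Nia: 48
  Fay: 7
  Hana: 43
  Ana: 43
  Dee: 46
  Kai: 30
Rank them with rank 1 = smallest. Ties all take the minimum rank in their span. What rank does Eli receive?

Sorted (ascending): 7, 30, 41, 43, 43, 43, 46, 48
The 3 values of 43 occupy positions 4–6 → each gets rank 4.
Eli has value 41 → rank 3.

3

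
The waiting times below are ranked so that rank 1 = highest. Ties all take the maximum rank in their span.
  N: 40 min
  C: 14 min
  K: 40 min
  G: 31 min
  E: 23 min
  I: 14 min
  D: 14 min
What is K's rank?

Sorted (descending): 40, 40, 31, 23, 14, 14, 14
The 2 values of 40 occupy positions 1–2 → each gets rank 2.
The 3 values of 14 occupy positions 5–7 → each gets rank 7.
K has value 40 min → rank 2.

2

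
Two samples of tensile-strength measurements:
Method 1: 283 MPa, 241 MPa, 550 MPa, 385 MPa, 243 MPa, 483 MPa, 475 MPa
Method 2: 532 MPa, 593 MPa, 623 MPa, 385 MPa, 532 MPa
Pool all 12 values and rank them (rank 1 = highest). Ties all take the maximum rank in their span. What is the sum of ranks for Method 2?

Sorted (descending): 623, 593, 550, 532, 532, 483, 475, 385, 385, 283, 243, 241
The 2 values of 532 occupy positions 4–5 → each gets rank 5.
The 2 values of 385 occupy positions 8–9 → each gets rank 9.
Method 2 values → pooled ranks: 532→5, 593→2, 623→1, 385→9, 532→5
Rank sum = 5 + 2 + 1 + 9 + 5 = 22

22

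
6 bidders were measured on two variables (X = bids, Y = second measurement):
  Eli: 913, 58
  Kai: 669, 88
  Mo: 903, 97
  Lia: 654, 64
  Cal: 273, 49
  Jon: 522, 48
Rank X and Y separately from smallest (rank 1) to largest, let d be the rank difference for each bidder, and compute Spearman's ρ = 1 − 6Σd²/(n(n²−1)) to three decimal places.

0.600

Ranks of variable 1: 6, 4, 5, 3, 1, 2
Ranks of variable 2: 3, 5, 6, 4, 2, 1
d = r₁ − r₂: 3, -1, -1, -1, -1, 1
d²: 9, 1, 1, 1, 1, 1; Σd² = 14
ρ = 1 − 6·14/(6·35) = 1 − 84/210 = 0.600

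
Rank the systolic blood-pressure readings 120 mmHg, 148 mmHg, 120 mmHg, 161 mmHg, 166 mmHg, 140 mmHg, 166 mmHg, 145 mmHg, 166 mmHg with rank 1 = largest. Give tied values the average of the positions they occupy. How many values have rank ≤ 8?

7

Sorted (descending): 166, 166, 166, 161, 148, 145, 140, 120, 120
The 3 values of 166 occupy positions 1–3 → average rank 2.
The 2 values of 120 occupy positions 8–9 → average rank (8+9)/2 = 8.5.
Ranks ≤ 8: {2, 2, 2, 4, 5, 6, 7} → 7 values.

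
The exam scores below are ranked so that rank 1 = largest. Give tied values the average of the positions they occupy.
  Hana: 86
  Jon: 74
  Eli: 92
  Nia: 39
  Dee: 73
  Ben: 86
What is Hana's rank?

2.5

Sorted (descending): 92, 86, 86, 74, 73, 39
The 2 values of 86 occupy positions 2–3 → average rank (2+3)/2 = 2.5.
Hana has value 86 → rank 2.5.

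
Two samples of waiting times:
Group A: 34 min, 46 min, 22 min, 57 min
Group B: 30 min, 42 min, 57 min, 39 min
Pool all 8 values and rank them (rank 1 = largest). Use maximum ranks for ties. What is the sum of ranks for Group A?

19

Sorted (descending): 57, 57, 46, 42, 39, 34, 30, 22
The 2 values of 57 occupy positions 1–2 → each gets rank 2.
Group A values → pooled ranks: 34→6, 46→3, 22→8, 57→2
Rank sum = 6 + 3 + 8 + 2 = 19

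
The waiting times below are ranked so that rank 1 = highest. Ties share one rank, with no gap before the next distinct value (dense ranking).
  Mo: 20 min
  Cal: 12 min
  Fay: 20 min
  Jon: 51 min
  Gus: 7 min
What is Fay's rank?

Sorted (descending): 51, 20, 20, 12, 7
The 2 values of 20 share dense rank 2.
Remaining distinct values take the next consecutive integers.
Fay has value 20 min → rank 2.

2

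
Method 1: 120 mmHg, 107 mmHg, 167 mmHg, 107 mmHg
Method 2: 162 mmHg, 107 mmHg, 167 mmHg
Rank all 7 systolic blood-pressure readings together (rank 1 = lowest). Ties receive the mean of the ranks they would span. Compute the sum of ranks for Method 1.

14.5

Sorted (ascending): 107, 107, 107, 120, 162, 167, 167
The 3 values of 107 occupy positions 1–3 → average rank 2.
The 2 values of 167 occupy positions 6–7 → average rank (6+7)/2 = 6.5.
Method 1 values → pooled ranks: 120→4, 107→2, 167→6.5, 107→2
Rank sum = 4 + 2 + 6.5 + 2 = 14.5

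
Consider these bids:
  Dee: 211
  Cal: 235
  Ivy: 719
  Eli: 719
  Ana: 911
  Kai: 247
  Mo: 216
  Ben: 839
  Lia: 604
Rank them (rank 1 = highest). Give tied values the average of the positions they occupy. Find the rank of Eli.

3.5

Sorted (descending): 911, 839, 719, 719, 604, 247, 235, 216, 211
The 2 values of 719 occupy positions 3–4 → average rank (3+4)/2 = 3.5.
Eli has value 719 → rank 3.5.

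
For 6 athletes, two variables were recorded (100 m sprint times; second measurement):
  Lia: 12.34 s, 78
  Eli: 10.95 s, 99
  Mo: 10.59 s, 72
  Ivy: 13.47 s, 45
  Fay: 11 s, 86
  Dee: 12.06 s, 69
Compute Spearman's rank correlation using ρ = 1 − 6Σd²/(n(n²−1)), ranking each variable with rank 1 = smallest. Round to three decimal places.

Ranks of variable 1: 5, 2, 1, 6, 3, 4
Ranks of variable 2: 4, 6, 3, 1, 5, 2
d = r₁ − r₂: 1, -4, -2, 5, -2, 2
d²: 1, 16, 4, 25, 4, 4; Σd² = 54
ρ = 1 − 6·54/(6·35) = 1 − 324/210 = -0.543

-0.543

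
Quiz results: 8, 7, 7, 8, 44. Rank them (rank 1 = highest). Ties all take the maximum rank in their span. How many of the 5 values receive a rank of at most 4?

3

Sorted (descending): 44, 8, 8, 7, 7
The 2 values of 8 occupy positions 2–3 → each gets rank 3.
The 2 values of 7 occupy positions 4–5 → each gets rank 5.
Ranks ≤ 4: {1, 3, 3} → 3 values.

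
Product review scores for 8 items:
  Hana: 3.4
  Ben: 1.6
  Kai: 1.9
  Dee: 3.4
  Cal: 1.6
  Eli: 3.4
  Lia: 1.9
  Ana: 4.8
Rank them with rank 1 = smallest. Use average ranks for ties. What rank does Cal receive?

Sorted (ascending): 1.6, 1.6, 1.9, 1.9, 3.4, 3.4, 3.4, 4.8
The 2 values of 1.6 occupy positions 1–2 → average rank (1+2)/2 = 1.5.
The 2 values of 1.9 occupy positions 3–4 → average rank (3+4)/2 = 3.5.
The 3 values of 3.4 occupy positions 5–7 → average rank 6.
Cal has value 1.6 → rank 1.5.

1.5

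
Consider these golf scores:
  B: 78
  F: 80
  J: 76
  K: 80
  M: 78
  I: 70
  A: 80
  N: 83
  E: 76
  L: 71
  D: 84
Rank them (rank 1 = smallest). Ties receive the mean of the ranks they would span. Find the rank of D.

11

Sorted (ascending): 70, 71, 76, 76, 78, 78, 80, 80, 80, 83, 84
The 2 values of 76 occupy positions 3–4 → average rank (3+4)/2 = 3.5.
The 2 values of 78 occupy positions 5–6 → average rank (5+6)/2 = 5.5.
The 3 values of 80 occupy positions 7–9 → average rank 8.
D has value 84 → rank 11.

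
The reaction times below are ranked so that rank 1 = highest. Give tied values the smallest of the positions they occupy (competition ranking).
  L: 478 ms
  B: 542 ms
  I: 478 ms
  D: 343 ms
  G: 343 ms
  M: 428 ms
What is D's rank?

5

Sorted (descending): 542, 478, 478, 428, 343, 343
The 2 values of 478 occupy positions 2–3 → each gets rank 2.
The 2 values of 343 occupy positions 5–6 → each gets rank 5.
D has value 343 ms → rank 5.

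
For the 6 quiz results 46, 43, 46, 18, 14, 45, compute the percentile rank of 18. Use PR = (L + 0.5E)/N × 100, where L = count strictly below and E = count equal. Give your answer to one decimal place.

N = 6.
Strictly below 18: 1. Equal to 18: 1.
PR = (1 + 0.5·1)/6 × 100 = 25.0

25.0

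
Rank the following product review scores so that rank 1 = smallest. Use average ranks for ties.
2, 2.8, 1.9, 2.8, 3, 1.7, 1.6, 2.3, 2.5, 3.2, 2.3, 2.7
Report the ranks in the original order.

4, 9.5, 3, 9.5, 11, 2, 1, 5.5, 7, 12, 5.5, 8

Sorted (ascending): 1.6, 1.7, 1.9, 2, 2.3, 2.3, 2.5, 2.7, 2.8, 2.8, 3, 3.2
The 2 values of 2.3 occupy positions 5–6 → average rank (5+6)/2 = 5.5.
The 2 values of 2.8 occupy positions 9–10 → average rank (9+10)/2 = 9.5.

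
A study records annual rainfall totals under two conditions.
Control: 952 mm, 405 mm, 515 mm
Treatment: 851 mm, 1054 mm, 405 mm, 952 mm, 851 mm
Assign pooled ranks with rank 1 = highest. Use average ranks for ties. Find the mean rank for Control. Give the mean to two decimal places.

Sorted (descending): 1054, 952, 952, 851, 851, 515, 405, 405
The 2 values of 952 occupy positions 2–3 → average rank (2+3)/2 = 2.5.
The 2 values of 851 occupy positions 4–5 → average rank (4+5)/2 = 4.5.
The 2 values of 405 occupy positions 7–8 → average rank (7+8)/2 = 7.5.
Control values → pooled ranks: 952→2.5, 405→7.5, 515→6
Mean rank = (2.5 + 7.5 + 6) / 3 = 5.33

5.33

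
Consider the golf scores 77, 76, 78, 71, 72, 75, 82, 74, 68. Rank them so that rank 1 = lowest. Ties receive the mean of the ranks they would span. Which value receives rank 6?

Sorted (ascending): 68, 71, 72, 74, 75, 76, 77, 78, 82
No ties — each value takes its position as its rank.
Rank 6 → value 76.

76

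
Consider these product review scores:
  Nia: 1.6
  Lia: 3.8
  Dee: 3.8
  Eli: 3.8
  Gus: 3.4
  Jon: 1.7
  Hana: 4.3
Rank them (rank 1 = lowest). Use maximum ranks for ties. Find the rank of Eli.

Sorted (ascending): 1.6, 1.7, 3.4, 3.8, 3.8, 3.8, 4.3
The 3 values of 3.8 occupy positions 4–6 → each gets rank 6.
Eli has value 3.8 → rank 6.

6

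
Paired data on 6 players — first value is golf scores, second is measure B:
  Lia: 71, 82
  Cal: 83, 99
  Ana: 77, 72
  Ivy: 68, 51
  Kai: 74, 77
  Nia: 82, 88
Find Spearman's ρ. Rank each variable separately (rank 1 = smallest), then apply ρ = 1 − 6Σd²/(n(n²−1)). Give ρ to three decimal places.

0.771

Ranks of variable 1: 2, 6, 4, 1, 3, 5
Ranks of variable 2: 4, 6, 2, 1, 3, 5
d = r₁ − r₂: -2, 0, 2, 0, 0, 0
d²: 4, 0, 4, 0, 0, 0; Σd² = 8
ρ = 1 − 6·8/(6·35) = 1 − 48/210 = 0.771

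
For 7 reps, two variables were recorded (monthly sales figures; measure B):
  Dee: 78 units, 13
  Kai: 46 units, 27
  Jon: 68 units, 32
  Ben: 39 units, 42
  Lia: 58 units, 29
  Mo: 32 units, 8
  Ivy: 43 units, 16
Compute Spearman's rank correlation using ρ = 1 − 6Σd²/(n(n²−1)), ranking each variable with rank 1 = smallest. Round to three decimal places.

0.107

Ranks of variable 1: 7, 4, 6, 2, 5, 1, 3
Ranks of variable 2: 2, 4, 6, 7, 5, 1, 3
d = r₁ − r₂: 5, 0, 0, -5, 0, 0, 0
d²: 25, 0, 0, 25, 0, 0, 0; Σd² = 50
ρ = 1 − 6·50/(7·48) = 1 − 300/336 = 0.107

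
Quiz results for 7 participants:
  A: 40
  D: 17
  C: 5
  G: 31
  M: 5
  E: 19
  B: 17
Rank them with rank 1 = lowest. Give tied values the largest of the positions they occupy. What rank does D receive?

4

Sorted (ascending): 5, 5, 17, 17, 19, 31, 40
The 2 values of 5 occupy positions 1–2 → each gets rank 2.
The 2 values of 17 occupy positions 3–4 → each gets rank 4.
D has value 17 → rank 4.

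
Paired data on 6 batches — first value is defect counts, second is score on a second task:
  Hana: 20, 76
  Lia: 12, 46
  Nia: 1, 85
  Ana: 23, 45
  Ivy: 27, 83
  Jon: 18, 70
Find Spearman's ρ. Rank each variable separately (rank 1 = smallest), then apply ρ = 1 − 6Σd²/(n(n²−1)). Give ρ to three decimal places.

-0.200

Ranks of variable 1: 4, 2, 1, 5, 6, 3
Ranks of variable 2: 4, 2, 6, 1, 5, 3
d = r₁ − r₂: 0, 0, -5, 4, 1, 0
d²: 0, 0, 25, 16, 1, 0; Σd² = 42
ρ = 1 − 6·42/(6·35) = 1 − 252/210 = -0.200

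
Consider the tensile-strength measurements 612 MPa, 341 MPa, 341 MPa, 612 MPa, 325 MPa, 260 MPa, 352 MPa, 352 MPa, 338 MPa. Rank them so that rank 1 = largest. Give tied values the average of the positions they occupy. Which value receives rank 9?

Sorted (descending): 612, 612, 352, 352, 341, 341, 338, 325, 260
The 2 values of 612 occupy positions 1–2 → average rank (1+2)/2 = 1.5.
The 2 values of 352 occupy positions 3–4 → average rank (3+4)/2 = 3.5.
The 2 values of 341 occupy positions 5–6 → average rank (5+6)/2 = 5.5.
Rank 9 → value 260.

260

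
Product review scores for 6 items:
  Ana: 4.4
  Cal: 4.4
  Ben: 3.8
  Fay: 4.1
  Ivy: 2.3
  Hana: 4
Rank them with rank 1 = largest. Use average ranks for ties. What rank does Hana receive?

4

Sorted (descending): 4.4, 4.4, 4.1, 4, 3.8, 2.3
The 2 values of 4.4 occupy positions 1–2 → average rank (1+2)/2 = 1.5.
Hana has value 4 → rank 4.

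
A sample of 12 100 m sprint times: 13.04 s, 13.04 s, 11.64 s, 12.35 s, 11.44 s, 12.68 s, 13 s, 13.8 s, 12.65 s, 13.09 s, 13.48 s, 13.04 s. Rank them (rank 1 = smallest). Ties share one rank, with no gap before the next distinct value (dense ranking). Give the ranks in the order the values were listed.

7, 7, 2, 3, 1, 5, 6, 10, 4, 8, 9, 7

Sorted (ascending): 11.44, 11.64, 12.35, 12.65, 12.68, 13, 13.04, 13.04, 13.04, 13.09, 13.48, 13.8
The 3 values of 13.04 share dense rank 7.
Remaining distinct values take the next consecutive integers.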